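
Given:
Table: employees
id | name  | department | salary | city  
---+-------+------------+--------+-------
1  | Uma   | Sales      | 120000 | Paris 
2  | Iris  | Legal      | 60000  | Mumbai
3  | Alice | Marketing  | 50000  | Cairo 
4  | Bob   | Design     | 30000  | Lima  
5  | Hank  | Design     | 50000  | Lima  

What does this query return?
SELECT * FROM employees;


SELECT * returns all 5 rows with all columns

5 rows:
1, Uma, Sales, 120000, Paris
2, Iris, Legal, 60000, Mumbai
3, Alice, Marketing, 50000, Cairo
4, Bob, Design, 30000, Lima
5, Hank, Design, 50000, Lima


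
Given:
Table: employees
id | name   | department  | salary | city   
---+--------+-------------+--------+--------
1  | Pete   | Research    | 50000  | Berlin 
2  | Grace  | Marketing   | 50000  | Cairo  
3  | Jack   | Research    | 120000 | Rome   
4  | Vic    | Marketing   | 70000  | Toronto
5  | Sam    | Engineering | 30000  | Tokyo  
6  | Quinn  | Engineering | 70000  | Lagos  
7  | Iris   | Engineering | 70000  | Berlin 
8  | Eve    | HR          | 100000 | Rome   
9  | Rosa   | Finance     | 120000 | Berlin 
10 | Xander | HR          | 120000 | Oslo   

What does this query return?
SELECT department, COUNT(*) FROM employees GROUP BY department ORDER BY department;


Assigning each row to its department group:
  Pete -> Research
  Grace -> Marketing
  Jack -> Research
  Vic -> Marketing
  Sam -> Engineering
  Quinn -> Engineering
  Iris -> Engineering
  Eve -> HR
  Rosa -> Finance
  Xander -> HR


5 groups:
Engineering, 3
Finance, 1
HR, 2
Marketing, 2
Research, 2


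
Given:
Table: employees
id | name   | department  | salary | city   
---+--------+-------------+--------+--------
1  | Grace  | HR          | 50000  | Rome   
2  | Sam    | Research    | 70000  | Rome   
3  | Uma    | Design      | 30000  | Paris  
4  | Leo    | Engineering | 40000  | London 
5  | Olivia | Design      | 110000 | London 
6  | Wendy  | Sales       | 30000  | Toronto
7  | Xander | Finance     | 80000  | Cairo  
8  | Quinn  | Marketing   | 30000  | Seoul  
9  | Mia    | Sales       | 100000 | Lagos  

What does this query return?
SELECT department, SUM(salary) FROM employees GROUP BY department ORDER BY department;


Summing salary within each department:
  Design: 30000 + 110000 = 140000
  Engineering: 40000 = 40000
  Finance: 80000 = 80000
  HR: 50000 = 50000
  Marketing: 30000 = 30000
  Research: 70000 = 70000
  Sales: 30000 + 100000 = 130000


7 groups:
Design, 140000
Engineering, 40000
Finance, 80000
HR, 50000
Marketing, 30000
Research, 70000
Sales, 130000


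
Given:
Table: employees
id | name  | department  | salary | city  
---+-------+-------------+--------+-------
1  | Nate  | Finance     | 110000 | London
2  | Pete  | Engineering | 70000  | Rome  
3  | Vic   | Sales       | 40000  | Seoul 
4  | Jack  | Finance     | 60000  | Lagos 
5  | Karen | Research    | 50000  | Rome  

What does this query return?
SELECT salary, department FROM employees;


Projecting columns: salary, department

5 rows:
110000, Finance
70000, Engineering
40000, Sales
60000, Finance
50000, Research


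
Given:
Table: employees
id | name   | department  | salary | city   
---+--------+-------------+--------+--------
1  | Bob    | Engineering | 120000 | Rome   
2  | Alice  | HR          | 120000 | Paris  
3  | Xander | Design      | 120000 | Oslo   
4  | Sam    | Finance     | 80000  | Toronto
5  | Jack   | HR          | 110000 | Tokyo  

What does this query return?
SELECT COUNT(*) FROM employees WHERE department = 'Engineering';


Counting rows where department = 'Engineering'
  Bob -> MATCH


1


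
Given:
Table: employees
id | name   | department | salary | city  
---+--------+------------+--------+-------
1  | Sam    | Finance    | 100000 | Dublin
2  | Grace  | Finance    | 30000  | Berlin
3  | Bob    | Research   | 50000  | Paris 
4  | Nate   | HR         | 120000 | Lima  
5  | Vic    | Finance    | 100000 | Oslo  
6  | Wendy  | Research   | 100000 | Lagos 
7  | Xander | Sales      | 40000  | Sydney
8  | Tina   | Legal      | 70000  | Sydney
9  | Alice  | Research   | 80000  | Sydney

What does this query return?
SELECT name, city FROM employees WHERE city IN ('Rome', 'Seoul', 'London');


Filtering: city IN ('Rome', 'Seoul', 'London')
Matching: 0 rows

Empty result set (0 rows)


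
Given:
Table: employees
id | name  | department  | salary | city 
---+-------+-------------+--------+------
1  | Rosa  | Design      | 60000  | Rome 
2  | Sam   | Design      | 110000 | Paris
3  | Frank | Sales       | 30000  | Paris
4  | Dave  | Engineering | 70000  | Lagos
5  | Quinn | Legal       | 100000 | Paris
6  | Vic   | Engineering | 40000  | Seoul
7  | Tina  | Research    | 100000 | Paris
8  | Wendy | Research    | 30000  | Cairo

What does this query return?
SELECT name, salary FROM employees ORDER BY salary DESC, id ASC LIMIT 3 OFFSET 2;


Sort by salary DESC (id ASC tiebreak), then skip 2 and take 3
Rows 3 through 5

3 rows:
Tina, 100000
Dave, 70000
Rosa, 60000


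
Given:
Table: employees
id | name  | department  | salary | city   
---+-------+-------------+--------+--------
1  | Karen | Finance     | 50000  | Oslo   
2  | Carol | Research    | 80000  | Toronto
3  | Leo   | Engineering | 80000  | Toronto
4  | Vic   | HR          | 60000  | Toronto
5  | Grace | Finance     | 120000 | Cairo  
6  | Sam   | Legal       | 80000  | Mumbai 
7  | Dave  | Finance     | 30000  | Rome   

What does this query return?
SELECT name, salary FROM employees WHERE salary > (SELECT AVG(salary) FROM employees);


Subquery: AVG(salary) = 71428.57
Filtering: salary > 71428.57
  Carol (80000) -> MATCH
  Leo (80000) -> MATCH
  Grace (120000) -> MATCH
  Sam (80000) -> MATCH


4 rows:
Carol, 80000
Leo, 80000
Grace, 120000
Sam, 80000


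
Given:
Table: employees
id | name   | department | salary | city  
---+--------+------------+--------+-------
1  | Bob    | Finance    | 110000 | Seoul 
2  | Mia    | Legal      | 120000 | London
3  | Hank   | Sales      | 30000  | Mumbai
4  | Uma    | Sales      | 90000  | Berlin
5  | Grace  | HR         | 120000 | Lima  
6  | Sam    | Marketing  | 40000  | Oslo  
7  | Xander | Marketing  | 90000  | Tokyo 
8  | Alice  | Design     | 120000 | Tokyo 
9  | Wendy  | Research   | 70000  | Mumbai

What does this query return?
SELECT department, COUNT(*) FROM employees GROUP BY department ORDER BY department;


Assigning each row to its department group:
  Bob -> Finance
  Mia -> Legal
  Hank -> Sales
  Uma -> Sales
  Grace -> HR
  Sam -> Marketing
  Xander -> Marketing
  Alice -> Design
  Wendy -> Research


7 groups:
Design, 1
Finance, 1
HR, 1
Legal, 1
Marketing, 2
Research, 1
Sales, 2


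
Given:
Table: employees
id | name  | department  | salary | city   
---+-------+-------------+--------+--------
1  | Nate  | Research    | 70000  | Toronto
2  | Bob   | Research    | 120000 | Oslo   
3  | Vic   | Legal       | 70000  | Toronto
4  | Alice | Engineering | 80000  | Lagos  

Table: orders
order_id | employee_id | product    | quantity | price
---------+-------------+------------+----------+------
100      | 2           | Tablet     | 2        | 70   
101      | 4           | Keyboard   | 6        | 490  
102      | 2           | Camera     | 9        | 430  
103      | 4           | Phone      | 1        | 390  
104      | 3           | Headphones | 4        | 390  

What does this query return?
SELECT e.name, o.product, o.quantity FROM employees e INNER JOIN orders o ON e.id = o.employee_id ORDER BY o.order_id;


Joining employees.id = orders.employee_id:
  employee Bob (id=2) -> order Tablet
  employee Alice (id=4) -> order Keyboard
  employee Bob (id=2) -> order Camera
  employee Alice (id=4) -> order Phone
  employee Vic (id=3) -> order Headphones


5 rows:
Bob, Tablet, 2
Alice, Keyboard, 6
Bob, Camera, 9
Alice, Phone, 1
Vic, Headphones, 4


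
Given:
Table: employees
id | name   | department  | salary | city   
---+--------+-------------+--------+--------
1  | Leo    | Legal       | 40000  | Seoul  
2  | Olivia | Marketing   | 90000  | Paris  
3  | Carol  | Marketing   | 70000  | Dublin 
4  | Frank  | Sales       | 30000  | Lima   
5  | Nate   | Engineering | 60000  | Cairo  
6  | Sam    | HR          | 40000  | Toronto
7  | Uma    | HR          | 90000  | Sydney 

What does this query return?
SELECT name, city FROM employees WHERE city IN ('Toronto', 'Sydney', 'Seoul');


Filtering: city IN ('Toronto', 'Sydney', 'Seoul')
Matching: 3 rows

3 rows:
Leo, Seoul
Sam, Toronto
Uma, Sydney


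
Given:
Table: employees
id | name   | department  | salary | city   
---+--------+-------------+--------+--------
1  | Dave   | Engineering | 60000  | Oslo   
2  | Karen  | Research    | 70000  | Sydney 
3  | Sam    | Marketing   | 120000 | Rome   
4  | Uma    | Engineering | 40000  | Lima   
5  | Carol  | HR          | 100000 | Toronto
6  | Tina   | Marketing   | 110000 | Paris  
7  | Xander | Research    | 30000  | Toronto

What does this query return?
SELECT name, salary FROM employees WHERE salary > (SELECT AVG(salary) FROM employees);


Subquery: AVG(salary) = 75714.29
Filtering: salary > 75714.29
  Sam (120000) -> MATCH
  Carol (100000) -> MATCH
  Tina (110000) -> MATCH


3 rows:
Sam, 120000
Carol, 100000
Tina, 110000


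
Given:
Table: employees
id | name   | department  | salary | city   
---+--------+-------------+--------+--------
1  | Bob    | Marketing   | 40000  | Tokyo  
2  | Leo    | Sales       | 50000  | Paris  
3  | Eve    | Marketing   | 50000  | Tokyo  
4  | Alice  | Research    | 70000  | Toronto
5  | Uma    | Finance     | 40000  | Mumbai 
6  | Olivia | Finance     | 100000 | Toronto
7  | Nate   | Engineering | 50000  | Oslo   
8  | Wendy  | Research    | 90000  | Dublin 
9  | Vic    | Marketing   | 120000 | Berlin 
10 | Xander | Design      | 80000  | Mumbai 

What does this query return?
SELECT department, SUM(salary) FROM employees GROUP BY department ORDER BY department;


Summing salary within each department:
  Design: 80000 = 80000
  Engineering: 50000 = 50000
  Finance: 40000 + 100000 = 140000
  Marketing: 40000 + 50000 + 120000 = 210000
  Research: 70000 + 90000 = 160000
  Sales: 50000 = 50000


6 groups:
Design, 80000
Engineering, 50000
Finance, 140000
Marketing, 210000
Research, 160000
Sales, 50000


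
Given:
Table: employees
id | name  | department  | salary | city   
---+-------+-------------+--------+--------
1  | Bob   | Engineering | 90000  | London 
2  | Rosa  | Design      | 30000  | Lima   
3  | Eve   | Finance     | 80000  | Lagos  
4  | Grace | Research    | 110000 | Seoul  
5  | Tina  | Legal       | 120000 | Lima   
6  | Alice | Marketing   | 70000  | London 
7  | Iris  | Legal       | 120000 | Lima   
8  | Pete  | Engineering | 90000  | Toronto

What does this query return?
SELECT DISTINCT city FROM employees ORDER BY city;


All 'city' values (row order): London, Lima, Lagos, Seoul, Lima, London, Lima, Toronto
Removing duplicates leaves 5 unique value(s).

5 values:
Lagos
Lima
London
Seoul
Toronto


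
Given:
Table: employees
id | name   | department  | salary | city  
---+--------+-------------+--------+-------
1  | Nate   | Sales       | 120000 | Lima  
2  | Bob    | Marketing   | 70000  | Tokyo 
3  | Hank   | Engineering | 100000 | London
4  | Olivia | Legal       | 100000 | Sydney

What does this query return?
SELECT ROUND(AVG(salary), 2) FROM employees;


SUM(salary) = 390000
COUNT = 4
ROUND(AVG, 2) = ROUND(390000 / 4, 2) = 97500.0

97500.0


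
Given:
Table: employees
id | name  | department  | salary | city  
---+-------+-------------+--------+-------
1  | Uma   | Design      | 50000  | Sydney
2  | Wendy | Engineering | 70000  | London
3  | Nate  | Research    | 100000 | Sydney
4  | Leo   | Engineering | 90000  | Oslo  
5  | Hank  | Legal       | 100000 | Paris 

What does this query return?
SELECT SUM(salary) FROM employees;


SUM(salary) = 50000 + 70000 + 100000 + 90000 + 100000 = 410000

410000


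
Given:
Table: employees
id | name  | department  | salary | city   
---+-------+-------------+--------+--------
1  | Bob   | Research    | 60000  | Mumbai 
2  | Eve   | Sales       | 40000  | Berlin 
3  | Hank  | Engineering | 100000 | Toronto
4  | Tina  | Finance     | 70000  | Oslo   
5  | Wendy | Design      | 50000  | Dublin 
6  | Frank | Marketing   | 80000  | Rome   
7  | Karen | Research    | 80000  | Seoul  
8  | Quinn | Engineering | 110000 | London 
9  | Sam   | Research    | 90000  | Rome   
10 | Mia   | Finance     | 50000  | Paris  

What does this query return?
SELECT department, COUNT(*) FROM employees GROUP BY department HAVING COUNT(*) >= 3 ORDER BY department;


Groups with count >= 3:
  Research: 3 -> PASS
  Design: 1 -> filtered out
  Engineering: 2 -> filtered out
  Finance: 2 -> filtered out
  Marketing: 1 -> filtered out
  Sales: 1 -> filtered out


1 groups:
Research, 3


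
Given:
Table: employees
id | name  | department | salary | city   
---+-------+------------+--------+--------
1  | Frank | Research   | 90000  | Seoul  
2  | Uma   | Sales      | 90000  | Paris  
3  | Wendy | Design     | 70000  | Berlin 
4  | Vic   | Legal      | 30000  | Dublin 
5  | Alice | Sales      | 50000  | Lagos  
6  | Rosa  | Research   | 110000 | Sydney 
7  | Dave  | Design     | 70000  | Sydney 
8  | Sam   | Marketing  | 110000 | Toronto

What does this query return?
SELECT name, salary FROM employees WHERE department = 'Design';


Filtering: department = 'Design'
Matching rows: 2

2 rows:
Wendy, 70000
Dave, 70000


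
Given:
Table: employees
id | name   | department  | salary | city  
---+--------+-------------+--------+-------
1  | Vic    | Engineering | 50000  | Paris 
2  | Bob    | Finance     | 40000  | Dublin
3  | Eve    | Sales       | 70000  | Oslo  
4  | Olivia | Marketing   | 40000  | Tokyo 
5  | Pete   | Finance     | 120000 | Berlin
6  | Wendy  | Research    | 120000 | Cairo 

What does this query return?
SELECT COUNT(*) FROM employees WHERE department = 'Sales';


Counting rows where department = 'Sales'
  Eve -> MATCH


1


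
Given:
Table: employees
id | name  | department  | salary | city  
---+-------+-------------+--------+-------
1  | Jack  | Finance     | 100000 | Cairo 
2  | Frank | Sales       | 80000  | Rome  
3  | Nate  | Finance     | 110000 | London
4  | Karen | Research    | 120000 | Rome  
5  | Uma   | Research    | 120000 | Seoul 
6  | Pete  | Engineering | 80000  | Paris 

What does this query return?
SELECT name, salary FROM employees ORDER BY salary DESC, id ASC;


Sorting by salary DESC, then id ASC for ties

6 rows:
Karen, 120000
Uma, 120000
Nate, 110000
Jack, 100000
Frank, 80000
Pete, 80000


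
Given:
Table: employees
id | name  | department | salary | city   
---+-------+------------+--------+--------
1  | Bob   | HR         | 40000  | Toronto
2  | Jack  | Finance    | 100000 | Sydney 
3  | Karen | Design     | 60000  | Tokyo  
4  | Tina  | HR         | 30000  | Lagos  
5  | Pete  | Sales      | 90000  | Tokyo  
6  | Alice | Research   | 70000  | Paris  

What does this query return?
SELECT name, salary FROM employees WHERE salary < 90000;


Filtering: salary < 90000
Matching: 4 rows

4 rows:
Bob, 40000
Karen, 60000
Tina, 30000
Alice, 70000


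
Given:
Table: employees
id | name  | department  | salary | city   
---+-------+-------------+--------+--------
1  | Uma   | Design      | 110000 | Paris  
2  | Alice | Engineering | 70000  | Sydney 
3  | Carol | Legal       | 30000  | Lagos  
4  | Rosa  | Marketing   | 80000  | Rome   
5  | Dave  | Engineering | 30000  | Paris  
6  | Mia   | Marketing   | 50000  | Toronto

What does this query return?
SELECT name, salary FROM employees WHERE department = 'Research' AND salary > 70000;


Filtering: department = 'Research' AND salary > 70000
Matching: 0 rows

Empty result set (0 rows)


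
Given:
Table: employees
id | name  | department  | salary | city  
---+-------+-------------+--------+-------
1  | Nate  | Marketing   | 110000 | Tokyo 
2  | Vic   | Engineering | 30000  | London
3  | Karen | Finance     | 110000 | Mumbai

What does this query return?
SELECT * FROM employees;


SELECT * returns all 3 rows with all columns

3 rows:
1, Nate, Marketing, 110000, Tokyo
2, Vic, Engineering, 30000, London
3, Karen, Finance, 110000, Mumbai


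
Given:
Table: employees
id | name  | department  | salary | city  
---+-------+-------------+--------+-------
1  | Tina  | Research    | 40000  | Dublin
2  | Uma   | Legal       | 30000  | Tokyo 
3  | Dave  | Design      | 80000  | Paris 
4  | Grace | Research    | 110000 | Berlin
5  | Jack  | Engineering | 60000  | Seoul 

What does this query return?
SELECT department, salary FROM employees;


Projecting columns: department, salary

5 rows:
Research, 40000
Legal, 30000
Design, 80000
Research, 110000
Engineering, 60000


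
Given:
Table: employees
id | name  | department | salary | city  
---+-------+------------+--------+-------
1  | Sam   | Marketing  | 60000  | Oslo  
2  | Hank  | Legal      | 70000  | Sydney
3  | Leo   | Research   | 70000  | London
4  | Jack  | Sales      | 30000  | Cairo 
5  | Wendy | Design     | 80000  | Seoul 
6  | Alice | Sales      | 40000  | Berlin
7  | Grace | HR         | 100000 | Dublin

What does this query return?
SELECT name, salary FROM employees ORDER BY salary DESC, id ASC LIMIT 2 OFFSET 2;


Sort by salary DESC (id ASC tiebreak), then skip 2 and take 2
Rows 3 through 4

2 rows:
Hank, 70000
Leo, 70000


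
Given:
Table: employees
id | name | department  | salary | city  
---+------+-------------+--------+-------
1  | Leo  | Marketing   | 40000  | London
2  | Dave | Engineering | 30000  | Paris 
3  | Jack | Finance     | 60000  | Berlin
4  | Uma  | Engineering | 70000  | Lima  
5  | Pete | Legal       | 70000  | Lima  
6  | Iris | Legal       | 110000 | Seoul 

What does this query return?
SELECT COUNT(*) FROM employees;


COUNT(*) counts all rows

6


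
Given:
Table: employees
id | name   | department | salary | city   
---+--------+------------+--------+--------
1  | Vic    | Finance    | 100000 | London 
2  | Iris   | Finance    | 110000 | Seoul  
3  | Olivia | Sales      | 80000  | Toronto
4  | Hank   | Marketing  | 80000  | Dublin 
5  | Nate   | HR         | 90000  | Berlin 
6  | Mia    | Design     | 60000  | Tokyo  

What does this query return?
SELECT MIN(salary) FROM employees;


Salaries: 100000, 110000, 80000, 80000, 90000, 60000
MIN = 60000

60000


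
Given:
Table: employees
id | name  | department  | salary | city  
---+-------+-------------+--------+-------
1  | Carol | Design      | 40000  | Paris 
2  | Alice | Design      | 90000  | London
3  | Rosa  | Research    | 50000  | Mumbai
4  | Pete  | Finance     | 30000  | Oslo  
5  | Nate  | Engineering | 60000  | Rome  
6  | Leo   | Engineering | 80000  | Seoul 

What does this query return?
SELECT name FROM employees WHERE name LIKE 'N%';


LIKE 'N%' matches names starting with 'N'
Matching: 1

1 rows:
Nate


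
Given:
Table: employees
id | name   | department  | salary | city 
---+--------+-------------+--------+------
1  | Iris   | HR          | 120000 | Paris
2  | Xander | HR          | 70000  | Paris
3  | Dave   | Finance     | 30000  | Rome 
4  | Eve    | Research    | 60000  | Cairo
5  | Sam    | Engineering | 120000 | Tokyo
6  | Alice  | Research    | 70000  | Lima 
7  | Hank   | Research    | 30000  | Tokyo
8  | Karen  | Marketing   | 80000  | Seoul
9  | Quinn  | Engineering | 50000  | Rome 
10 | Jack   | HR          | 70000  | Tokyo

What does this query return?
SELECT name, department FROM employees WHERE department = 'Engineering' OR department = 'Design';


Filtering: department = 'Engineering' OR 'Design'
Matching: 2 rows

2 rows:
Sam, Engineering
Quinn, Engineering


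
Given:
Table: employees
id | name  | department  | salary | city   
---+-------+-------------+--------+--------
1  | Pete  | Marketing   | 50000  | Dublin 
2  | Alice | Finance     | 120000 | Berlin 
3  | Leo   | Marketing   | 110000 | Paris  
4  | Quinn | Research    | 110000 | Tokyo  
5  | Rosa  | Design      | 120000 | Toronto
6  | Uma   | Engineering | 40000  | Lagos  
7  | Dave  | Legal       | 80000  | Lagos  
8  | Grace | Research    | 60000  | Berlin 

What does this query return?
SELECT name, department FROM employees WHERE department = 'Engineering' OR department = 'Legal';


Filtering: department = 'Engineering' OR 'Legal'
Matching: 2 rows

2 rows:
Uma, Engineering
Dave, Legal


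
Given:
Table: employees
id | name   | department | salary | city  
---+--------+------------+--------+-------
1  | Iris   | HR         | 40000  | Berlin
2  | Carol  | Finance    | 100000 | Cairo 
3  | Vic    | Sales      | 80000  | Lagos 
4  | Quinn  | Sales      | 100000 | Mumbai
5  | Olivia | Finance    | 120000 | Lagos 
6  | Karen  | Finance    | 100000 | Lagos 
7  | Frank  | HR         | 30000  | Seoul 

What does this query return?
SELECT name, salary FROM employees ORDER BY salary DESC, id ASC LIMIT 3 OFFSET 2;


Sort by salary DESC (id ASC tiebreak), then skip 2 and take 3
Rows 3 through 5

3 rows:
Quinn, 100000
Karen, 100000
Vic, 80000


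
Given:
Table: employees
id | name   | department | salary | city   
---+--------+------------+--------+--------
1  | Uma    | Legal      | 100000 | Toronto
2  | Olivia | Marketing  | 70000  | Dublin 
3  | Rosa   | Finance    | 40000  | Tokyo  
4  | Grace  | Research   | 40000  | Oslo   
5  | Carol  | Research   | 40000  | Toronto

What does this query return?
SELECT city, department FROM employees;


Projecting columns: city, department

5 rows:
Toronto, Legal
Dublin, Marketing
Tokyo, Finance
Oslo, Research
Toronto, Research


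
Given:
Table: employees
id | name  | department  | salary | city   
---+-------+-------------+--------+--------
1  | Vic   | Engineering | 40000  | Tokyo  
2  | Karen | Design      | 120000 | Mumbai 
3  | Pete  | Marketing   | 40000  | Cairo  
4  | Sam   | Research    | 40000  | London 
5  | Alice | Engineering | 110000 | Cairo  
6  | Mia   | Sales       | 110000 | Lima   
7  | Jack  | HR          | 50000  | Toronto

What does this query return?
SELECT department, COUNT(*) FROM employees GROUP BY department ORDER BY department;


Assigning each row to its department group:
  Vic -> Engineering
  Karen -> Design
  Pete -> Marketing
  Sam -> Research
  Alice -> Engineering
  Mia -> Sales
  Jack -> HR


6 groups:
Design, 1
Engineering, 2
HR, 1
Marketing, 1
Research, 1
Sales, 1


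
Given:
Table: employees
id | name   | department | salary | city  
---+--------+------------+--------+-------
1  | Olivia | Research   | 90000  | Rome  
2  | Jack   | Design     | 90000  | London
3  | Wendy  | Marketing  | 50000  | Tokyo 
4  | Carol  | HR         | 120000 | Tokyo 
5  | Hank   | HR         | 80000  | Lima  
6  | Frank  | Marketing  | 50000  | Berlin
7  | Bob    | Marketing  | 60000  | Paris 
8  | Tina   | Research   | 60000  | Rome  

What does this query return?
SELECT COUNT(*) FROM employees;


COUNT(*) counts all rows

8


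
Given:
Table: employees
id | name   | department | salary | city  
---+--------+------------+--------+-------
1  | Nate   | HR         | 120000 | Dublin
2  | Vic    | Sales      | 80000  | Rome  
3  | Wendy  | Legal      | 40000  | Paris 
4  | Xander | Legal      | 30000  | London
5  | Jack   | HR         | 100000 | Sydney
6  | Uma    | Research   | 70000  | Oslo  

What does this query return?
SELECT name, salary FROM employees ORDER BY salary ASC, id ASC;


Sorting by salary ASC, then id ASC for ties

6 rows:
Xander, 30000
Wendy, 40000
Uma, 70000
Vic, 80000
Jack, 100000
Nate, 120000


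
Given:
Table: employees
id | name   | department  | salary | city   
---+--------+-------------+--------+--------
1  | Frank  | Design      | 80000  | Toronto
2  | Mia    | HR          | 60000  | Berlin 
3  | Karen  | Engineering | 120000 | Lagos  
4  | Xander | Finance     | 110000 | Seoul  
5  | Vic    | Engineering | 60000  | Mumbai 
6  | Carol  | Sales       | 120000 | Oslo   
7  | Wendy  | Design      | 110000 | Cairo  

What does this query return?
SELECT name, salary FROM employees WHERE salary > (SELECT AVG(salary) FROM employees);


Subquery: AVG(salary) = 94285.71
Filtering: salary > 94285.71
  Karen (120000) -> MATCH
  Xander (110000) -> MATCH
  Carol (120000) -> MATCH
  Wendy (110000) -> MATCH


4 rows:
Karen, 120000
Xander, 110000
Carol, 120000
Wendy, 110000


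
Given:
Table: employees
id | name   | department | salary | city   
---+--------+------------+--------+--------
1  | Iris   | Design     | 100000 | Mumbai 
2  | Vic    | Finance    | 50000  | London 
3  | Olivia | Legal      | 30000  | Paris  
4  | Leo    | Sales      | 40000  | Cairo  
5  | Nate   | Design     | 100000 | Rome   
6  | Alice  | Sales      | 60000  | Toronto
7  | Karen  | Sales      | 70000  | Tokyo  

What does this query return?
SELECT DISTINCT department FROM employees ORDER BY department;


All 'department' values (row order): Design, Finance, Legal, Sales, Design, Sales, Sales
Removing duplicates leaves 4 unique value(s).

4 values:
Design
Finance
Legal
Sales


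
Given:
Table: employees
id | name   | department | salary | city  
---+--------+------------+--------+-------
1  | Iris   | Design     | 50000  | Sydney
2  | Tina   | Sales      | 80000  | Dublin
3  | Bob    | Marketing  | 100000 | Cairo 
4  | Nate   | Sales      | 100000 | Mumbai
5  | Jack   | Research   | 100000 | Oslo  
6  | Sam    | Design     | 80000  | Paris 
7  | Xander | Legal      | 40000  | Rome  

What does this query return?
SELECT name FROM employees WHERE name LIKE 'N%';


LIKE 'N%' matches names starting with 'N'
Matching: 1

1 rows:
Nate


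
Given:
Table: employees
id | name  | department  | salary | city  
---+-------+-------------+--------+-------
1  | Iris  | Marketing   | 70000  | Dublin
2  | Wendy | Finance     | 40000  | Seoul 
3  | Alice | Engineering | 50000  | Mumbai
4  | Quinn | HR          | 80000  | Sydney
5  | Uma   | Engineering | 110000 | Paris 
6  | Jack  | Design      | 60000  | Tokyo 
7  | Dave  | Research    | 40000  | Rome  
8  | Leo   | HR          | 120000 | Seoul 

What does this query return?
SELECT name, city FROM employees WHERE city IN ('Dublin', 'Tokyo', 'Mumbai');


Filtering: city IN ('Dublin', 'Tokyo', 'Mumbai')
Matching: 3 rows

3 rows:
Iris, Dublin
Alice, Mumbai
Jack, Tokyo


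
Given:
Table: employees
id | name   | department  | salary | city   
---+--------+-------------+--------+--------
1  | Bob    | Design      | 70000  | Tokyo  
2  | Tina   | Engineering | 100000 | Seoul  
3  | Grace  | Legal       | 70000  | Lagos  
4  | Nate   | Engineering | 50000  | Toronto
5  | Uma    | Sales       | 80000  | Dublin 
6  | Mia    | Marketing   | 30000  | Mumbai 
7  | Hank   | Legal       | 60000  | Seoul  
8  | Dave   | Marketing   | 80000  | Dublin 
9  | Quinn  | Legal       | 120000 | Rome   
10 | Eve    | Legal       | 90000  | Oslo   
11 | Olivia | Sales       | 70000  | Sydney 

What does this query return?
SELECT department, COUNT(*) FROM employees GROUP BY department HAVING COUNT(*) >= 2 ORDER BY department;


Groups with count >= 2:
  Engineering: 2 -> PASS
  Legal: 4 -> PASS
  Marketing: 2 -> PASS
  Sales: 2 -> PASS
  Design: 1 -> filtered out


4 groups:
Engineering, 2
Legal, 4
Marketing, 2
Sales, 2


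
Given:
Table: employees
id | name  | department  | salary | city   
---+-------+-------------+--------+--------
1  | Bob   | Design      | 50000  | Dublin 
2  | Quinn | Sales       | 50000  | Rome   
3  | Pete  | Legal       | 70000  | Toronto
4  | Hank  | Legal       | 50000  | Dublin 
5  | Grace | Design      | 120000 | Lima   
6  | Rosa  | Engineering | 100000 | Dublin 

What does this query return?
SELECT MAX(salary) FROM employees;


Salaries: 50000, 50000, 70000, 50000, 120000, 100000
MAX = 120000

120000


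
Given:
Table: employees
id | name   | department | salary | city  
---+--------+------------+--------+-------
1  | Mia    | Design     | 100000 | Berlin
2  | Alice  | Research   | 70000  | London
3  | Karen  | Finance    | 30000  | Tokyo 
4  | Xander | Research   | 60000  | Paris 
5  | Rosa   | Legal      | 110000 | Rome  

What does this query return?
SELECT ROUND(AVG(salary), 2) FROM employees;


SUM(salary) = 370000
COUNT = 5
ROUND(AVG, 2) = ROUND(370000 / 5, 2) = 74000.0

74000.0


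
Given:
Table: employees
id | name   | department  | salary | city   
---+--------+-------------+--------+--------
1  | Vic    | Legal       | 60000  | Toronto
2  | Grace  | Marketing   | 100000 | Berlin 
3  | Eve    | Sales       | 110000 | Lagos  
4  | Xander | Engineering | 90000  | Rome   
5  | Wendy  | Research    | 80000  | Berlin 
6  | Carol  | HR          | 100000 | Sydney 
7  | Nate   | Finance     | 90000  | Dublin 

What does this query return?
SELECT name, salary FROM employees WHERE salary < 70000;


Filtering: salary < 70000
Matching: 1 rows

1 rows:
Vic, 60000


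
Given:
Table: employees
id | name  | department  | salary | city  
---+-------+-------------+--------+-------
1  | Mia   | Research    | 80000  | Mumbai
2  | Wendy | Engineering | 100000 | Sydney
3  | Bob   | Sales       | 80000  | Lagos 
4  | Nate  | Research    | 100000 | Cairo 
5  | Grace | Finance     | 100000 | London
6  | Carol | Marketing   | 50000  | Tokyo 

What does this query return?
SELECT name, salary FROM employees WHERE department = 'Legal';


Filtering: department = 'Legal'
Matching rows: 0

Empty result set (0 rows)


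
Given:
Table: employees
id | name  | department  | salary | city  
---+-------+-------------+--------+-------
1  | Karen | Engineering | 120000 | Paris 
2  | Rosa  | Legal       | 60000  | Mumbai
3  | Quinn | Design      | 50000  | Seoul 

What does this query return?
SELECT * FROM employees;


SELECT * returns all 3 rows with all columns

3 rows:
1, Karen, Engineering, 120000, Paris
2, Rosa, Legal, 60000, Mumbai
3, Quinn, Design, 50000, Seoul


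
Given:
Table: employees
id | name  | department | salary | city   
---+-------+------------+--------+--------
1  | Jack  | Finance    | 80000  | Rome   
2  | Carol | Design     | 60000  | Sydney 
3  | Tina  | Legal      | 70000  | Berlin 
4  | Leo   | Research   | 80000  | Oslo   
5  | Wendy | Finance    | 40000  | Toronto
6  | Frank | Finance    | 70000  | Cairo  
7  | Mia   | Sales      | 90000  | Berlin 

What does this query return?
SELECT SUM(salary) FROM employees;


SUM(salary) = 80000 + 60000 + 70000 + 80000 + 40000 + 70000 + 90000 = 490000

490000


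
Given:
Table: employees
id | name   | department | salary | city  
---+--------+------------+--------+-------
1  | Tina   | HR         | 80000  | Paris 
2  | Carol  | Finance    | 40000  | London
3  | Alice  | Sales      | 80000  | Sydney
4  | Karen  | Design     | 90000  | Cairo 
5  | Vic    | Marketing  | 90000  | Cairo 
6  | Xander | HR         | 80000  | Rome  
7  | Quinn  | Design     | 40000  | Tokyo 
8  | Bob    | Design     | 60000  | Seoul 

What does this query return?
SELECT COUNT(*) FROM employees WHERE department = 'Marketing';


Counting rows where department = 'Marketing'
  Vic -> MATCH


1


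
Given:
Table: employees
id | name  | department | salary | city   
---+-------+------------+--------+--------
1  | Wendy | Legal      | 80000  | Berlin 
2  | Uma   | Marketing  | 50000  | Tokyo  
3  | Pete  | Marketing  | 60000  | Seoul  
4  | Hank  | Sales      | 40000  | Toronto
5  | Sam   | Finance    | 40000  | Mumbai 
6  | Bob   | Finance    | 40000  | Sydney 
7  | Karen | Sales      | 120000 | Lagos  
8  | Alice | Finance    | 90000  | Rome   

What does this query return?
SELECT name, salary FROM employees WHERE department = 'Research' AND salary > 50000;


Filtering: department = 'Research' AND salary > 50000
Matching: 0 rows

Empty result set (0 rows)


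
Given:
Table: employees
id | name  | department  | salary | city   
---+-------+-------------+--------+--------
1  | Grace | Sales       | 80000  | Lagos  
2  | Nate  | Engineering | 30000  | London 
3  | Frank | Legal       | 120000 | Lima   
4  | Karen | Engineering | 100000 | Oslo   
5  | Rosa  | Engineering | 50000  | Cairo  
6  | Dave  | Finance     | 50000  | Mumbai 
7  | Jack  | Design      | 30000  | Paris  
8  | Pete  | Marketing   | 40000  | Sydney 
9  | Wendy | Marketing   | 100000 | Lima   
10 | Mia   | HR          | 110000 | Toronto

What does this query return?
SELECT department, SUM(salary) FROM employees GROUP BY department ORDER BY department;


Summing salary within each department:
  Design: 30000 = 30000
  Engineering: 30000 + 100000 + 50000 = 180000
  Finance: 50000 = 50000
  HR: 110000 = 110000
  Legal: 120000 = 120000
  Marketing: 40000 + 100000 = 140000
  Sales: 80000 = 80000


7 groups:
Design, 30000
Engineering, 180000
Finance, 50000
HR, 110000
Legal, 120000
Marketing, 140000
Sales, 80000


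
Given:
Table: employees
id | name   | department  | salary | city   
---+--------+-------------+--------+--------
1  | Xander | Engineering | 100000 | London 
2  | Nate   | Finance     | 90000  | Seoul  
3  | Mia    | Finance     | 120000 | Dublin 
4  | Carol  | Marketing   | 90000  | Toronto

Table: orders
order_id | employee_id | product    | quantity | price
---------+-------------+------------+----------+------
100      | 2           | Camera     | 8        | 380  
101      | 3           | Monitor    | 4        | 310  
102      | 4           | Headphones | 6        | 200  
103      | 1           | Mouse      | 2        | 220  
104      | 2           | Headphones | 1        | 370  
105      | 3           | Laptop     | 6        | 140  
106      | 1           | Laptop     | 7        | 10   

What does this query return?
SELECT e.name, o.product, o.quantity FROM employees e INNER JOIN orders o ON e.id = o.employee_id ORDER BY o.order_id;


Joining employees.id = orders.employee_id:
  employee Nate (id=2) -> order Camera
  employee Mia (id=3) -> order Monitor
  employee Carol (id=4) -> order Headphones
  employee Xander (id=1) -> order Mouse
  employee Nate (id=2) -> order Headphones
  employee Mia (id=3) -> order Laptop
  employee Xander (id=1) -> order Laptop


7 rows:
Nate, Camera, 8
Mia, Monitor, 4
Carol, Headphones, 6
Xander, Mouse, 2
Nate, Headphones, 1
Mia, Laptop, 6
Xander, Laptop, 7


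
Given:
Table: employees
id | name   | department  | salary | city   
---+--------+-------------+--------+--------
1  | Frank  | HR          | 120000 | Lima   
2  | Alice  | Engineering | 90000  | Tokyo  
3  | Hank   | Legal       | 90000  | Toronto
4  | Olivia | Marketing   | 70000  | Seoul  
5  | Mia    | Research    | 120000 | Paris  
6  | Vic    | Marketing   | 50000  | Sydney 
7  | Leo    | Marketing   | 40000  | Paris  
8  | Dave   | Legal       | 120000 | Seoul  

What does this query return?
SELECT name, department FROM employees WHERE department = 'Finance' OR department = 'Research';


Filtering: department = 'Finance' OR 'Research'
Matching: 1 rows

1 rows:
Mia, Research


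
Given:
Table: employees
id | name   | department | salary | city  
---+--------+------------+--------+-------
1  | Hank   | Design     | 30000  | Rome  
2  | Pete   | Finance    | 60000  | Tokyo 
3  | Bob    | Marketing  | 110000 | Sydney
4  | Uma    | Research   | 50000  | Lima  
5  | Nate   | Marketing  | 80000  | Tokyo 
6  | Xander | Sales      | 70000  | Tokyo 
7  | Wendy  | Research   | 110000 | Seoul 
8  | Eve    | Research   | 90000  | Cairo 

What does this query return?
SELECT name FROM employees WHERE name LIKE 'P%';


LIKE 'P%' matches names starting with 'P'
Matching: 1

1 rows:
Pete


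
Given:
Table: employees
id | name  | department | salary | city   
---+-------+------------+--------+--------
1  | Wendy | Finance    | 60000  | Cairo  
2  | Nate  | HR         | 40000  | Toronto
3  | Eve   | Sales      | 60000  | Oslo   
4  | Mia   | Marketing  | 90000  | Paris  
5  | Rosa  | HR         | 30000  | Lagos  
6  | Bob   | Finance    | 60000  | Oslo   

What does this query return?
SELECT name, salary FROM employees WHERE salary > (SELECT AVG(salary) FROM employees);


Subquery: AVG(salary) = 56666.67
Filtering: salary > 56666.67
  Wendy (60000) -> MATCH
  Eve (60000) -> MATCH
  Mia (90000) -> MATCH
  Bob (60000) -> MATCH


4 rows:
Wendy, 60000
Eve, 60000
Mia, 90000
Bob, 60000


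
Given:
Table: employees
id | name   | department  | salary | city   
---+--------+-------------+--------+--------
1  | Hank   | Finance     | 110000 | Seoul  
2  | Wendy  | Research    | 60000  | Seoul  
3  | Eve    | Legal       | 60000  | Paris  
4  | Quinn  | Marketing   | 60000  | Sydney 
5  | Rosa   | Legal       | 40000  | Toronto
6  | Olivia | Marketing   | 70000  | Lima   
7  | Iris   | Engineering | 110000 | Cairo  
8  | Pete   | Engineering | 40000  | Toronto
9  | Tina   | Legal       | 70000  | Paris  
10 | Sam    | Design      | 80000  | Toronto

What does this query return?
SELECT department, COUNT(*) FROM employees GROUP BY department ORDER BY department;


Assigning each row to its department group:
  Hank -> Finance
  Wendy -> Research
  Eve -> Legal
  Quinn -> Marketing
  Rosa -> Legal
  Olivia -> Marketing
  Iris -> Engineering
  Pete -> Engineering
  Tina -> Legal
  Sam -> Design


6 groups:
Design, 1
Engineering, 2
Finance, 1
Legal, 3
Marketing, 2
Research, 1


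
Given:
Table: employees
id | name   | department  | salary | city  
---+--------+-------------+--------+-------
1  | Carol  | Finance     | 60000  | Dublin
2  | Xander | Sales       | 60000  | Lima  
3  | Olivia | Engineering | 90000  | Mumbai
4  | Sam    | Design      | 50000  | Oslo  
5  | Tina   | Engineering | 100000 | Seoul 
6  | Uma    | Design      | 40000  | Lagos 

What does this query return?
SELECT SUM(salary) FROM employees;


SUM(salary) = 60000 + 60000 + 90000 + 50000 + 100000 + 40000 = 400000

400000


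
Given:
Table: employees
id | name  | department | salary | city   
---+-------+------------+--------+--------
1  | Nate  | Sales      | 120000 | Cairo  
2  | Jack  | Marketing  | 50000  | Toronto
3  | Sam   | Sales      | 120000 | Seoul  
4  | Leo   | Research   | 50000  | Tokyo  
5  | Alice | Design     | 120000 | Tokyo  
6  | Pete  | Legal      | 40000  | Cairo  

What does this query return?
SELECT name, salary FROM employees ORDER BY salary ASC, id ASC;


Sorting by salary ASC, then id ASC for ties

6 rows:
Pete, 40000
Jack, 50000
Leo, 50000
Nate, 120000
Sam, 120000
Alice, 120000


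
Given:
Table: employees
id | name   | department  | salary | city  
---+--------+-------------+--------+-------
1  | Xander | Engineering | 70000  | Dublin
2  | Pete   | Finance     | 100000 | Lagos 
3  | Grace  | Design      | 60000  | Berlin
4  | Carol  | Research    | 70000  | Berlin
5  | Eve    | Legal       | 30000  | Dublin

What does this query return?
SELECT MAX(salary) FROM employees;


Salaries: 70000, 100000, 60000, 70000, 30000
MAX = 100000

100000


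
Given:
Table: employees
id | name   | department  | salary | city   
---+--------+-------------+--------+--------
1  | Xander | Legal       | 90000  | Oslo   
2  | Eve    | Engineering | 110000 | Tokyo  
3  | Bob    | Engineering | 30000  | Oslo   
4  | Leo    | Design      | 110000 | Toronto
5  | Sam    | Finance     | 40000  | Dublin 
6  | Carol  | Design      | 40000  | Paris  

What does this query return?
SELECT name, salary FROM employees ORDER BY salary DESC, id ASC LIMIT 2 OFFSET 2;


Sort by salary DESC (id ASC tiebreak), then skip 2 and take 2
Rows 3 through 4

2 rows:
Xander, 90000
Sam, 40000


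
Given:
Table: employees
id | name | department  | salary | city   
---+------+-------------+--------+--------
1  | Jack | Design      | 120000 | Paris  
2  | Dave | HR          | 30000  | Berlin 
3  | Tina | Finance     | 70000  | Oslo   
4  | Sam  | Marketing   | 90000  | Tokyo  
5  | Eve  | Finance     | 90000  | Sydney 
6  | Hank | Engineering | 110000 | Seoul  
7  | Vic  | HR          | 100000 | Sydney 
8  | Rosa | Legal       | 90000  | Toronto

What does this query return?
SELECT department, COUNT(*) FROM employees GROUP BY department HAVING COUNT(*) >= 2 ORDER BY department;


Groups with count >= 2:
  Finance: 2 -> PASS
  HR: 2 -> PASS
  Design: 1 -> filtered out
  Engineering: 1 -> filtered out
  Legal: 1 -> filtered out
  Marketing: 1 -> filtered out


2 groups:
Finance, 2
HR, 2


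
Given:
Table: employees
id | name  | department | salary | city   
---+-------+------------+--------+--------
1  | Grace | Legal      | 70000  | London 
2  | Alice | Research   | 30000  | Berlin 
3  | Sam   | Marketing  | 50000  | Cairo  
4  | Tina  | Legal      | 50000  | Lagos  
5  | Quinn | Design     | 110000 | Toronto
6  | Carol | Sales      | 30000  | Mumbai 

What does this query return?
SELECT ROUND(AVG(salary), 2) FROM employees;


SUM(salary) = 340000
COUNT = 6
ROUND(AVG, 2) = ROUND(340000 / 6, 2) = 56666.67

56666.67
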